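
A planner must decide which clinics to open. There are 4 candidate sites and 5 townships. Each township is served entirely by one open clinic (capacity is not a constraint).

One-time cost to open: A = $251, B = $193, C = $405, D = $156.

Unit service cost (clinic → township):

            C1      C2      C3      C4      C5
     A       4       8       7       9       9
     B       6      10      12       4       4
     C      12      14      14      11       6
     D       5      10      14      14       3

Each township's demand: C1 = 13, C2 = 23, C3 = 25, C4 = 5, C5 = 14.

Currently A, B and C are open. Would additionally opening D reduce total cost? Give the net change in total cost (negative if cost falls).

Current service cost with {A, B, C}: 487.
Adding D: each township re-picks its cheapest; new service cost 473, saving 14.
Extra fixed cost: 156. Net change = 156 − 14 = 142.
(Totals: 1336 → 1478.)

No — net change +142 (cost rises by 142).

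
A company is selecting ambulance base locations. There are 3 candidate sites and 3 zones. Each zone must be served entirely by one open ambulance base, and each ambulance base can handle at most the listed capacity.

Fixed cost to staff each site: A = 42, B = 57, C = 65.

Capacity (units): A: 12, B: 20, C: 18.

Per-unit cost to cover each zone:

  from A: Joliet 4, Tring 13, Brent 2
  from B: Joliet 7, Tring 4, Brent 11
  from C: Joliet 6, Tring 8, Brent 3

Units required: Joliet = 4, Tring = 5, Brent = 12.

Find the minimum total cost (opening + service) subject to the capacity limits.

Open {A, B}: Joliet→B 7·4=28, Tring→B 4·5=20, Brent→A 2·12=24.
Loads: A carries 12/12, B carries 9/20. Service 72; fixed 99; total 171.
Next best feasible plan costs 195.

Minimum total cost: 171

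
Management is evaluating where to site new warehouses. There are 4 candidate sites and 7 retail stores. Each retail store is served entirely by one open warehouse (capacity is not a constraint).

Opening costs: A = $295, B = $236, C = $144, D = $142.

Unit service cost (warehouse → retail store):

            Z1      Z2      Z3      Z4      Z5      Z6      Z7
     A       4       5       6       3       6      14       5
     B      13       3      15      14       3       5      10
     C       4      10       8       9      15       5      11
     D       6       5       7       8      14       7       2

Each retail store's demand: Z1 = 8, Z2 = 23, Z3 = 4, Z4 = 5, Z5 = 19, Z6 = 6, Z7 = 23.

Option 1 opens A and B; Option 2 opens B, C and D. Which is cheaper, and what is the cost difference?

Option 2 is cheaper by 49.

Option 1: {A, B}: Z1→A 4·8=32, Z2→B 3·23=69, Z3→A 6·4=24, Z4→A 3·5=15, Z5→B 3·19=57, Z6→B 5·6=30, Z7→A 5·23=115. Service 342; fixed 531; total 873.
Option 2: {B, C, D}: Z1→C 4·8=32, Z2→B 3·23=69, Z3→D 7·4=28, Z4→D 8·5=40, Z5→B 3·19=57, Z6→B 5·6=30, Z7→D 2·23=46. Service 302; fixed 522; total 824.
Difference: |873 − 824| = 49.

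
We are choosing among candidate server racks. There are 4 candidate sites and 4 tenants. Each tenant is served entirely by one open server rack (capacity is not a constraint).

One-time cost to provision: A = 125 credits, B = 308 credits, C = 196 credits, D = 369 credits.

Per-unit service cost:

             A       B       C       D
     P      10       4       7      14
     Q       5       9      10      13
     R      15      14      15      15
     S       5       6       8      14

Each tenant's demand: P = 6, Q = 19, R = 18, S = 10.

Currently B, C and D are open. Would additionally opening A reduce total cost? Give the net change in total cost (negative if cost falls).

No — net change +39 (cost rises by 39).

Current service cost with {B, C, D}: 507.
Adding A: each tenant re-picks its cheapest; new service cost 421, saving 86.
Extra fixed cost: 125. Net change = 125 − 86 = 39.
(Totals: 1380 → 1419.)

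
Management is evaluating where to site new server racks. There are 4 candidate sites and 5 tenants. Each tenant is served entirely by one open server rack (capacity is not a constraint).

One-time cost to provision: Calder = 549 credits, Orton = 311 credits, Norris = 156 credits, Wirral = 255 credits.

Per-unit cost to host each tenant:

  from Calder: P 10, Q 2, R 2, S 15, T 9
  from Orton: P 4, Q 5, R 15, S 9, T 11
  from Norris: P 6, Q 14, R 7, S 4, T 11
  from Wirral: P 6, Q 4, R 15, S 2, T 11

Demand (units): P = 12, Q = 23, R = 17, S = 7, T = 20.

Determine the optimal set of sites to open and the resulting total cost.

For any fixed open set, each tenant goes to its cheapest open site; total = fixed + service.
{Wirral}: P→Wirral 6·12=72, Q→Wirral 4·23=92, R→Wirral 15·17=255, S→Wirral 2·7=14, T→Wirral 11·20=220. Service 653; fixed 255; total 908.
{Norris}: service 761 + fixed 156 = 917
{Norris, Wirral}: P→Norris 6·12=72, Q→Wirral 4·23=92, R→Norris 7·17=119, S→Wirral 2·7=14, T→Norris 11·20=220. Service 517; fixed 411; total 928.
{Calder, Orton, Norris, Wirral}: service 322 + fixed 1271 = 1593
No other subset beats 908.

Open Wirral only; minimum total cost 908.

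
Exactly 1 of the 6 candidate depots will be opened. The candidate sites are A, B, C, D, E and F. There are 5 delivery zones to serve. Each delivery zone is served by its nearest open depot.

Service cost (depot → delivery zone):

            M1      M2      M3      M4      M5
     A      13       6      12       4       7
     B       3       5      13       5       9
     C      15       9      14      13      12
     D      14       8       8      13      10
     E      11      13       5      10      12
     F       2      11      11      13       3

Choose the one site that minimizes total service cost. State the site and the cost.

With exactly 1 open, each delivery zone uses its cheapest among the chosen.
{B}: M1→B 3, M2→B 5, M3→B 13, M4→B 5, M5→B 9. Service cost 35.
{F}: service cost 40
{A}: service cost 42
Among all 6 size-1 choices, {B} is lowest.

Choose B only; total service cost 35.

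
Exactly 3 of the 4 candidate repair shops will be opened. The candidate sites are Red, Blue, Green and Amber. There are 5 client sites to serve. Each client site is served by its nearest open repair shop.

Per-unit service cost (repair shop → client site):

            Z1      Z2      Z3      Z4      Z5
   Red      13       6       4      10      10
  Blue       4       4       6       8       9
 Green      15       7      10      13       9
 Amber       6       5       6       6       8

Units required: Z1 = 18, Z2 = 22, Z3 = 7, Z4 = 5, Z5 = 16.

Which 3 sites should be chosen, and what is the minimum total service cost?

Choose Red, Blue and Amber; total service cost 346.

With exactly 3 open, each client site uses its cheapest among the chosen.
{Red, Blue, Amber}: Z1→Blue 4·18=72, Z2→Blue 4·22=88, Z3→Red 4·7=28, Z4→Amber 6·5=30, Z5→Amber 8·16=128. Service cost 346.
{Blue, Green, Amber}: service cost 360
{Red, Blue, Green}: service cost 372
Among all 4 size-3 choices, {Red, Blue, Amber} is lowest.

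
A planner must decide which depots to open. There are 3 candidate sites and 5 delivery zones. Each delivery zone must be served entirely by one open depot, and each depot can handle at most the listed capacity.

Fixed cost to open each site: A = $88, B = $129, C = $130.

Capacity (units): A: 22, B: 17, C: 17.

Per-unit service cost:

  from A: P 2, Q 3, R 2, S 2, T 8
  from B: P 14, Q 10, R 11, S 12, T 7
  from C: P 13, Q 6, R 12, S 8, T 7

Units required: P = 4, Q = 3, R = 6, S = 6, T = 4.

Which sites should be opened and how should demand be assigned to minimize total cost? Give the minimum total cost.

Minimum total cost: 286

Open {A, B}: P→A 2·4=8, Q→A 3·3=9, R→A 2·6=12, S→A 2·6=12, T→B 7·4=28.
Loads: A carries 19/22, B carries 4/17. Service 69; fixed 217; total 286.
Next best feasible plan costs 287.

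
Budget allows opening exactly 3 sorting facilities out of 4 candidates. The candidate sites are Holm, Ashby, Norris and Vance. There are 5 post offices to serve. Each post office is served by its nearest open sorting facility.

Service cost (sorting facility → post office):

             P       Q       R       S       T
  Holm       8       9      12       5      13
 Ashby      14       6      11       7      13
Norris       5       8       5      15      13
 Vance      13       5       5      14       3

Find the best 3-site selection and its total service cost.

Choose Holm, Norris and Vance; total service cost 23.

With exactly 3 open, each post office uses its cheapest among the chosen.
{Holm, Norris, Vance}: P→Norris 5, Q→Vance 5, R→Norris 5, S→Holm 5, T→Vance 3. Service cost 23.
{Ashby, Norris, Vance}: service cost 25
{Holm, Ashby, Vance}: service cost 26
Among all 4 size-3 choices, {Holm, Norris, Vance} is lowest.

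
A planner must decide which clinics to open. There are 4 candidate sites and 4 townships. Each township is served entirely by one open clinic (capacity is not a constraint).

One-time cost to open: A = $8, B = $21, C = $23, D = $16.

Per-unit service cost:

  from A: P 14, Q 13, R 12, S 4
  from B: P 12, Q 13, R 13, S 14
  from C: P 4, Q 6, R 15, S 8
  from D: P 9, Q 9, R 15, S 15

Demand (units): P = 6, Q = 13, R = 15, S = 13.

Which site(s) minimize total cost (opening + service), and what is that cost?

For any fixed open set, each township goes to its cheapest open site; total = fixed + service.
{A, C}: P→C 4·6=24, Q→C 6·13=78, R→A 12·15=180, S→A 4·13=52. Service 334; fixed 31; total 365.
{A, C, D}: service 334 + fixed 47 = 381
{A, B, C}: P→C 4·6=24, Q→C 6·13=78, R→A 12·15=180, S→A 4·13=52. Service 334; fixed 52; total 386.
{A, B, C, D}: service 334 + fixed 68 = 402
No other subset beats 365.

Open A and C; minimum total cost 365.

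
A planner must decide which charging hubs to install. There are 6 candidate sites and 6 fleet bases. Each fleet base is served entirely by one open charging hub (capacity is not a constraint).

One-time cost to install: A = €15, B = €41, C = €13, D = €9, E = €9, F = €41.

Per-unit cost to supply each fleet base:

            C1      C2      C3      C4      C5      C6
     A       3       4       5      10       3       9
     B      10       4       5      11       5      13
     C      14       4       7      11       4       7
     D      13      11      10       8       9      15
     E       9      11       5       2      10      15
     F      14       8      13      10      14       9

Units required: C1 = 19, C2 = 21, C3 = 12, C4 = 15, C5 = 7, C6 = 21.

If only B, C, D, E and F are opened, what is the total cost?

Total cost: 633

Each fleet base is assigned to its cheapest site among the open ones.
{B, C, D, E, F}: C1→E 9·19=171, C2→B 4·21=84, C3→B 5·12=60, C4→E 2·15=30, C5→C 4·7=28, C6→C 7·21=147. Service 520; fixed 113; total 633.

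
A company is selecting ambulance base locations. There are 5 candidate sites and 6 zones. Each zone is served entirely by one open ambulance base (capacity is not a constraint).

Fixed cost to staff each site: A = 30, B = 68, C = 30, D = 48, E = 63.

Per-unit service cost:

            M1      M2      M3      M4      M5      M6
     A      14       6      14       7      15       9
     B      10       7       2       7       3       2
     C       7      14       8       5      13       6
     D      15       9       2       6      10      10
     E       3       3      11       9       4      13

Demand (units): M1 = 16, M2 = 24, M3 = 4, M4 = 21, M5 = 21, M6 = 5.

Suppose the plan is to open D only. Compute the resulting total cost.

Each zone is assigned to its cheapest site among the open ones.
{D}: M1→D 15·16=240, M2→D 9·24=216, M3→D 2·4=8, M4→D 6·21=126, M5→D 10·21=210, M6→D 10·5=50. Service 850; fixed 48; total 898.

Total cost: 898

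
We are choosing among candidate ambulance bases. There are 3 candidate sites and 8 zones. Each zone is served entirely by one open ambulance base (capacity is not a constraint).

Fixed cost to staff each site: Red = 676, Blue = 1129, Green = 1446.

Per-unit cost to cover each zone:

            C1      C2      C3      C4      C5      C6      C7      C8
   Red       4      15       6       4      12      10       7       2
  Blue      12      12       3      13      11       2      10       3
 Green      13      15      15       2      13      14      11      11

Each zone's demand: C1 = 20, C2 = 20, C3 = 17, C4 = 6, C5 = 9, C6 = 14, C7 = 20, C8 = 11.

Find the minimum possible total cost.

For any fixed open set, each zone goes to its cheapest open site; total = fixed + service.
{Red}: C1→Red 4·20=80, C2→Red 15·20=300, C3→Red 6·17=102, C4→Red 4·6=24, C5→Red 12·9=108, C6→Red 10·14=140, C7→Red 7·20=140, C8→Red 2·11=22. Service 916; fixed 676; total 1592.
{Blue}: service 969 + fixed 1129 = 2098
{Red, Blue}: C1→Red 4·20=80, C2→Blue 12·20=240, C3→Blue 3·17=51, C4→Red 4·6=24, C5→Blue 11·9=99, C6→Blue 2·14=28, C7→Red 7·20=140, C8→Red 2·11=22. Service 684; fixed 1805; total 2489.
{Red, Blue, Green}: C1→Red 4·20=80, C2→Blue 12·20=240, C3→Blue 3·17=51, C4→Green 2·6=12, C5→Blue 11·9=99, C6→Blue 2·14=28, C7→Red 7·20=140, C8→Red 2·11=22. Service 672; fixed 3251; total 3923.
No other subset beats 1592.

Minimum total cost: 1592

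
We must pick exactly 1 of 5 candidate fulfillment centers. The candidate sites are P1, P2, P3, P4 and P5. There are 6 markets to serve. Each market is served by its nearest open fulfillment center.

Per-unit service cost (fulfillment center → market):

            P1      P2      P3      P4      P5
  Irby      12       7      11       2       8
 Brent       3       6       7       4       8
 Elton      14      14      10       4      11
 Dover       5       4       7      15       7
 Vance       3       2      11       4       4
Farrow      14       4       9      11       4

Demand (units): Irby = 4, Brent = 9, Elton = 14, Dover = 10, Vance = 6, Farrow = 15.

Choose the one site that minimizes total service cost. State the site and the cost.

With exactly 1 open, each market uses its cheapest among the chosen.
{P2}: Irby→P2 7·4=28, Brent→P2 6·9=54, Elton→P2 14·14=196, Dover→P2 4·10=40, Vance→P2 2·6=12, Farrow→P2 4·15=60. Service cost 390.
{P5}: service cost 412
{P4}: service cost 439
Among all 5 size-1 choices, {P2} is lowest.

Choose P2 only; total service cost 390.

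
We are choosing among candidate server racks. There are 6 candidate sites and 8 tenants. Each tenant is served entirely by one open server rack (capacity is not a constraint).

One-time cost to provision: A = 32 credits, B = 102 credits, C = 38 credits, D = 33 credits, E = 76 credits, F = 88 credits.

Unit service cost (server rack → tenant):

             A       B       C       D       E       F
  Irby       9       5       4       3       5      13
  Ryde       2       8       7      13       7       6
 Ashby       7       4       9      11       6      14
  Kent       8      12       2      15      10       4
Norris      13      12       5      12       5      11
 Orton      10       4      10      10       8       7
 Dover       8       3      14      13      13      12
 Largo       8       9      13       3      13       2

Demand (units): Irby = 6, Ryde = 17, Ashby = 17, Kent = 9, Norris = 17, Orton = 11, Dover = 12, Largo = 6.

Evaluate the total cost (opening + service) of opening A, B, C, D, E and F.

Each tenant is assigned to its cheapest site among the open ones.
{A, B, C, D, E, F}: Irby→D 3·6=18, Ryde→A 2·17=34, Ashby→B 4·17=68, Kent→C 2·9=18, Norris→C 5·17=85, Orton→B 4·11=44, Dover→B 3·12=36, Largo→F 2·6=12. Service 315; fixed 369; total 684.

Total cost: 684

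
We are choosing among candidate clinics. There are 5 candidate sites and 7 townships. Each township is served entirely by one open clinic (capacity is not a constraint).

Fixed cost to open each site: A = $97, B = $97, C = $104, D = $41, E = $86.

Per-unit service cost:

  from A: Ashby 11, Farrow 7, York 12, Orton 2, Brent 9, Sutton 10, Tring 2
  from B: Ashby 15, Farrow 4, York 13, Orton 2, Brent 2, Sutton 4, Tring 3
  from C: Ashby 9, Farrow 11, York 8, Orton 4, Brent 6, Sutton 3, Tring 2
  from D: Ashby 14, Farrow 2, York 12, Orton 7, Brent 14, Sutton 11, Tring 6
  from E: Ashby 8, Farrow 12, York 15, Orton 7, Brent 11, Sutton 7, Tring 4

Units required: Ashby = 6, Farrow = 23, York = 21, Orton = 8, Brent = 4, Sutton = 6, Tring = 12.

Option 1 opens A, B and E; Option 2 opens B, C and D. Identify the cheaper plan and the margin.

Option 1: {A, B, E}: Ashby→E 8·6=48, Farrow→B 4·23=92, York→A 12·21=252, Orton→A 2·8=16, Brent→B 2·4=8, Sutton→B 4·6=24, Tring→A 2·12=24. Service 464; fixed 280; total 744.
Option 2: {B, C, D}: Ashby→C 9·6=54, Farrow→D 2·23=46, York→C 8·21=168, Orton→B 2·8=16, Brent→B 2·4=8, Sutton→C 3·6=18, Tring→C 2·12=24. Service 334; fixed 242; total 576.
Difference: |744 − 576| = 168.

Option 2 is cheaper by 168.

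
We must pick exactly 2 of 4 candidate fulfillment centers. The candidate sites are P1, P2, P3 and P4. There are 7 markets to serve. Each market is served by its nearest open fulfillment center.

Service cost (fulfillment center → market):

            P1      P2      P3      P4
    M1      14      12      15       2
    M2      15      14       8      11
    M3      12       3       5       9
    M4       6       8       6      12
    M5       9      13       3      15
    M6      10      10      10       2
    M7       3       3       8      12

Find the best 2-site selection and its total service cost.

Choose P3 and P4; total service cost 34.

With exactly 2 open, each market uses its cheapest among the chosen.
{P3, P4}: M1→P4 2, M2→P3 8, M3→P3 5, M4→P3 6, M5→P3 3, M6→P4 2, M7→P3 8. Service cost 34.
{P1, P4}: service cost 42
{P2, P4}: service cost 42
Among all 6 size-2 choices, {P3, P4} is lowest.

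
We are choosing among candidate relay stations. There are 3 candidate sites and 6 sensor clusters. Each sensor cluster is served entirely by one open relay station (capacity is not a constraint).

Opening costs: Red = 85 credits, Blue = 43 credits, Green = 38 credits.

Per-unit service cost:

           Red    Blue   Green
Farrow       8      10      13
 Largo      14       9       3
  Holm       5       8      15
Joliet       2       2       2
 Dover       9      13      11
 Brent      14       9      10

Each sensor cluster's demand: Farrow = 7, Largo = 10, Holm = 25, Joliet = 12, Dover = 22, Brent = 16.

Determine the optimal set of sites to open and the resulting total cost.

For any fixed open set, each sensor cluster goes to its cheapest open site; total = fixed + service.
{Red, Green}: Farrow→Red 8·7=56, Largo→Green 3·10=30, Holm→Red 5·25=125, Joliet→Red 2·12=24, Dover→Red 9·22=198, Brent→Green 10·16=160. Service 593; fixed 123; total 716.
{Red, Blue, Green}: Farrow→Red 8·7=56, Largo→Green 3·10=30, Holm→Red 5·25=125, Joliet→Red 2·12=24, Dover→Red 9·22=198, Brent→Blue 9·16=144. Service 577; fixed 166; total 743.
{Red, Blue}: Farrow→Red 8·7=56, Largo→Blue 9·10=90, Holm→Red 5·25=125, Joliet→Red 2·12=24, Dover→Red 9·22=198, Brent→Blue 9·16=144. Service 637; fixed 128; total 765.
{Green}: service 922 + fixed 38 = 960
(All 7 nonempty subsets were checked; Red and Green is lowest.)

Open Red and Green; minimum total cost 716.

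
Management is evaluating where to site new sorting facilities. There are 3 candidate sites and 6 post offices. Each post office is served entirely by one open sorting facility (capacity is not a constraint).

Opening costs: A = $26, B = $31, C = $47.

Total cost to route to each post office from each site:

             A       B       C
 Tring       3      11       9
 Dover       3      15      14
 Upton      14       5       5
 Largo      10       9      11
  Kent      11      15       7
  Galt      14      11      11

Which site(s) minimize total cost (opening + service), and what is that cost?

For any fixed open set, each post office goes to its cheapest open site; total = fixed + service.
{A}: Tring→A 3, Dover→A 3, Upton→A 14, Largo→A 10, Kent→A 11, Galt→A 14. Service 55; fixed 26; total 81.
{B}: Tring→B 11, Dover→B 15, Upton→B 5, Largo→B 9, Kent→B 15, Galt→B 11. Service 66; fixed 31; total 97.
{A, B}: Tring→A 3, Dover→A 3, Upton→B 5, Largo→B 9, Kent→A 11, Galt→B 11. Service 42; fixed 57; total 99.
{A, B, C}: Tring→A 3, Dover→A 3, Upton→B 5, Largo→B 9, Kent→C 7, Galt→B 11. Service 38; fixed 104; total 142.
No other subset beats 81.

Open A only; minimum total cost 81.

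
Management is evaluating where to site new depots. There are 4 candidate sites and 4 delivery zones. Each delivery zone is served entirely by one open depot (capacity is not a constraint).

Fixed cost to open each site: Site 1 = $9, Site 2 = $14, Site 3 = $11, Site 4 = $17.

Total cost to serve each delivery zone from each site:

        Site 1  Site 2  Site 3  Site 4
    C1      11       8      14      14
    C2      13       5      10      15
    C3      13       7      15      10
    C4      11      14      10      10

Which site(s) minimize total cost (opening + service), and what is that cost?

Open Site 2 only; minimum total cost 48.

For any fixed open set, each delivery zone goes to its cheapest open site; total = fixed + service.
{Site 2}: C1→Site 2 8, C2→Site 2 5, C3→Site 2 7, C4→Site 2 14. Service 34; fixed 14; total 48.
{Site 1, Site 2}: service 31 + fixed 23 = 54
{Site 2, Site 3}: service 30 + fixed 25 = 55
{Site 1, Site 2, Site 3, Site 4}: C1→Site 2 8, C2→Site 2 5, C3→Site 2 7, C4→Site 3 10. Service 30; fixed 51; total 81.
(All 15 nonempty subsets were checked; Site 2 only is lowest.)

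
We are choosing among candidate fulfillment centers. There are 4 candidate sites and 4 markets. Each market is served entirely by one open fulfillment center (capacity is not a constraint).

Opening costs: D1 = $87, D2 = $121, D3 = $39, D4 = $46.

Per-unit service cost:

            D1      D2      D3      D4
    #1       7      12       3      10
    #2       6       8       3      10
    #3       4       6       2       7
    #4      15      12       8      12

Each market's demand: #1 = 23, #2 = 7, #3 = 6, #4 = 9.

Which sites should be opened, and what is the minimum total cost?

For any fixed open set, each market goes to its cheapest open site; total = fixed + service.
{D3}: #1→D3 3·23=69, #2→D3 3·7=21, #3→D3 2·6=12, #4→D3 8·9=72. Service 174; fixed 39; total 213.
{D3, D4}: #1→D3 3·23=69, #2→D3 3·7=21, #3→D3 2·6=12, #4→D3 8·9=72. Service 174; fixed 85; total 259.
{D1, D3}: #1→D3 3·23=69, #2→D3 3·7=21, #3→D3 2·6=12, #4→D3 8·9=72. Service 174; fixed 126; total 300.
{D1, D2, D3, D4}: service 174 + fixed 293 = 467
(All 15 nonempty subsets were checked; D3 only is lowest.)

Open D3 only; minimum total cost 213.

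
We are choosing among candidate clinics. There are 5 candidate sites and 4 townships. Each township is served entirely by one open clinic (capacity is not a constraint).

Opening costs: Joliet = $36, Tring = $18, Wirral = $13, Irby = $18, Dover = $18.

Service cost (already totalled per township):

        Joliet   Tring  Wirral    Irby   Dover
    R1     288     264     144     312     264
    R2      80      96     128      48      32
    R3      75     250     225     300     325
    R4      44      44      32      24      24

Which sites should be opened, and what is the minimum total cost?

Open Joliet, Wirral and Dover; minimum total cost 342.

For any fixed open set, each township goes to its cheapest open site; total = fixed + service.
{Joliet, Wirral, Dover}: R1→Wirral 144, R2→Dover 32, R3→Joliet 75, R4→Dover 24. Service 275; fixed 67; total 342.
{Joliet, Wirral, Irby}: service 291 + fixed 67 = 358
{Joliet, Tring, Wirral, Dover}: service 275 + fixed 85 = 360
{Joliet, Tring, Wirral, Irby, Dover}: service 275 + fixed 103 = 378
No other subset beats 342.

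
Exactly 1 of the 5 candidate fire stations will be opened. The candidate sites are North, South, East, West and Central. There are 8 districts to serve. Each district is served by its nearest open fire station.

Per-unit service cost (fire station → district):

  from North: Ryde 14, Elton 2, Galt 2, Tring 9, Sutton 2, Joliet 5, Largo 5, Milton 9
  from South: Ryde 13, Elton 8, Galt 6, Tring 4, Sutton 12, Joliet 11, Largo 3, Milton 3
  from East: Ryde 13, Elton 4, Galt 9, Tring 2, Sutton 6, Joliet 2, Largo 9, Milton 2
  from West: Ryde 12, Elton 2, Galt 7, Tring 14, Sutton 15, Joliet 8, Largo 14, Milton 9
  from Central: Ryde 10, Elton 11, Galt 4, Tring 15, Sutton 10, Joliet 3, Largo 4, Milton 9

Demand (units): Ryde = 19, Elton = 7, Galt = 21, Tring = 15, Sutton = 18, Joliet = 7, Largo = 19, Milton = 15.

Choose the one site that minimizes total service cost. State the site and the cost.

With exactly 1 open, each district uses its cheapest among the chosen.
{North}: Ryde→North 14·19=266, Elton→North 2·7=14, Galt→North 2·21=42, Tring→North 9·15=135, Sutton→North 2·18=36, Joliet→North 5·7=35, Largo→North 5·19=95, Milton→North 9·15=135. Service cost 758.
{East}: service cost 817
{South}: service cost 884
Among all 5 size-1 choices, {North} is lowest.

Choose North only; total service cost 758.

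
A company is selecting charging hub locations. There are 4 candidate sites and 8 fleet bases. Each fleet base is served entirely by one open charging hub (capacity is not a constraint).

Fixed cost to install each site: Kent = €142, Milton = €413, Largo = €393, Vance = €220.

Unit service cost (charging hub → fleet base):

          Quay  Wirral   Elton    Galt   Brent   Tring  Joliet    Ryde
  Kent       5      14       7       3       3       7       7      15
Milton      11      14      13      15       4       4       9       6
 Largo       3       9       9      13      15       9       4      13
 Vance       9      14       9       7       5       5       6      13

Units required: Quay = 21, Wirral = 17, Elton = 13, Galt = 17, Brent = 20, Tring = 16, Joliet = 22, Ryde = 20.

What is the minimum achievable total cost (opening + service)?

Minimum total cost: 1253

For any fixed open set, each fleet base goes to its cheapest open site; total = fixed + service.
{Kent}: Quay→Kent 5·21=105, Wirral→Kent 14·17=238, Elton→Kent 7·13=91, Galt→Kent 3·17=51, Brent→Kent 3·20=60, Tring→Kent 7·16=112, Joliet→Kent 7·22=154, Ryde→Kent 15·20=300. Service 1111; fixed 142; total 1253.
{Kent, Vance}: Quay→Kent 5·21=105, Wirral→Kent 14·17=238, Elton→Kent 7·13=91, Galt→Kent 3·17=51, Brent→Kent 3·20=60, Tring→Vance 5·16=80, Joliet→Vance 6·22=132, Ryde→Vance 13·20=260. Service 1017; fixed 362; total 1379.
{Kent, Largo}: service 878 + fixed 535 = 1413
{Kent, Milton, Largo, Vance}: service 690 + fixed 1168 = 1858
No other subset beats 1253.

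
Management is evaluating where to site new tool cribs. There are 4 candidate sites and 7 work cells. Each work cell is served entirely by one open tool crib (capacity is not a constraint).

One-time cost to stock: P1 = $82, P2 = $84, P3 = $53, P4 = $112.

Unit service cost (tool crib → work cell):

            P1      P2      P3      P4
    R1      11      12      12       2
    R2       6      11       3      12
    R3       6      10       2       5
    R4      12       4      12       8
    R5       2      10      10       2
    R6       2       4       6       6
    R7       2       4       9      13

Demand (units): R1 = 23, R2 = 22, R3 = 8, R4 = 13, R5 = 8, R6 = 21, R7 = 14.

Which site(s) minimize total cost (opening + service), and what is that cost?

Open P1, P3 and P4; minimum total cost 565.

For any fixed open set, each work cell goes to its cheapest open site; total = fixed + service.
{P1, P3, P4}: R1→P4 2·23=46, R2→P3 3·22=66, R3→P3 2·8=16, R4→P4 8·13=104, R5→P1 2·8=16, R6→P1 2·21=42, R7→P1 2·14=28. Service 318; fixed 247; total 565.
{P2, P3, P4}: R1→P4 2·23=46, R2→P3 3·22=66, R3→P3 2·8=16, R4→P2 4·13=52, R5→P4 2·8=16, R6→P2 4·21=84, R7→P2 4·14=56. Service 336; fixed 249; total 585.
{P1, P2, P3, P4}: R1→P4 2·23=46, R2→P3 3·22=66, R3→P3 2·8=16, R4→P2 4·13=52, R5→P1 2·8=16, R6→P1 2·21=42, R7→P1 2·14=28. Service 266; fixed 331; total 597.
{P3}: service 846 + fixed 53 = 899
No other subset beats 565.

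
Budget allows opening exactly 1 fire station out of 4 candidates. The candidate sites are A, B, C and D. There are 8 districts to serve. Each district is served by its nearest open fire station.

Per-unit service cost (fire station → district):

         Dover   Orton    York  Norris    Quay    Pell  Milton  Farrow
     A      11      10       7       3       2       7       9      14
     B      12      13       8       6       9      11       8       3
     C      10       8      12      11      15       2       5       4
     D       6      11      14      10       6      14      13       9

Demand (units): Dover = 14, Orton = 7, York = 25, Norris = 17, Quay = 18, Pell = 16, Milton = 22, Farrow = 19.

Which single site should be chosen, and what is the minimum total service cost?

Choose A only; total service cost 1062.

With exactly 1 open, each district uses its cheapest among the chosen.
{A}: Dover→A 11·14=154, Orton→A 10·7=70, York→A 7·25=175, Norris→A 3·17=51, Quay→A 2·18=36, Pell→A 7·16=112, Milton→A 9·22=198, Farrow→A 14·19=266. Service cost 1062.
{B}: service cost 1132
{C}: service cost 1171
Among all 4 size-1 choices, {A} is lowest.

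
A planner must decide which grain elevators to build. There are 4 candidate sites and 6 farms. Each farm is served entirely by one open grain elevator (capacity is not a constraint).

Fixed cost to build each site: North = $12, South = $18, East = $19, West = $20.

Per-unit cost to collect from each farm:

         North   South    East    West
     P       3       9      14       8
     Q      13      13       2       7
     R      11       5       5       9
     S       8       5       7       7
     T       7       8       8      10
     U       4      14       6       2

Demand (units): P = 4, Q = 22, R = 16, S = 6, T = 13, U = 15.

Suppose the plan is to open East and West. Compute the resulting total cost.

Total cost: 371

Each farm is assigned to its cheapest site among the open ones.
{East, West}: P→West 8·4=32, Q→East 2·22=44, R→East 5·16=80, S→East 7·6=42, T→East 8·13=104, U→West 2·15=30. Service 332; fixed 39; total 371.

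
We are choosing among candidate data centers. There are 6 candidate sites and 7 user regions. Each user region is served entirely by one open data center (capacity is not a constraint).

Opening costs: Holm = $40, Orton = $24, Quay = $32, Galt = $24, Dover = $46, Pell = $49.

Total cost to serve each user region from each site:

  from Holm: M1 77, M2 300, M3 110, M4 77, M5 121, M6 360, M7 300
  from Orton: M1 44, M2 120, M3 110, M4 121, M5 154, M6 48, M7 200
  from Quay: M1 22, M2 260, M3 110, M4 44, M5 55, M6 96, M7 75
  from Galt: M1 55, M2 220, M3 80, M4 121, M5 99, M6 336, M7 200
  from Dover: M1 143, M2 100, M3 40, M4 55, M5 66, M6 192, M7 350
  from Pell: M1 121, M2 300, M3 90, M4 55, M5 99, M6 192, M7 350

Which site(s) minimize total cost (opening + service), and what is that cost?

Open Orton, Quay and Dover; minimum total cost 486.

For any fixed open set, each user region goes to its cheapest open site; total = fixed + service.
{Orton, Quay, Dover}: M1→Quay 22, M2→Dover 100, M3→Dover 40, M4→Quay 44, M5→Quay 55, M6→Orton 48, M7→Quay 75. Service 384; fixed 102; total 486.
{Orton, Quay, Galt, Dover}: service 384 + fixed 126 = 510
{Quay, Dover}: service 432 + fixed 78 = 510
{Holm, Orton, Quay, Galt, Dover, Pell}: service 384 + fixed 215 = 599
No other subset beats 486.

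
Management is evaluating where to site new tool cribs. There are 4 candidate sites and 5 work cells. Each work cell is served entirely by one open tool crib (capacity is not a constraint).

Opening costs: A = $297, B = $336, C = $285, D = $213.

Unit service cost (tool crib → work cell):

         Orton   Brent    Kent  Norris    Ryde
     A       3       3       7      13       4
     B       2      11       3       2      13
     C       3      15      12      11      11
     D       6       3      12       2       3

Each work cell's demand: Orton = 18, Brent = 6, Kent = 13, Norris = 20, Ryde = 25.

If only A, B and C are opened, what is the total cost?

Total cost: 1151

Each work cell is assigned to its cheapest site among the open ones.
{A, B, C}: Orton→B 2·18=36, Brent→A 3·6=18, Kent→B 3·13=39, Norris→B 2·20=40, Ryde→A 4·25=100. Service 233; fixed 918; total 1151.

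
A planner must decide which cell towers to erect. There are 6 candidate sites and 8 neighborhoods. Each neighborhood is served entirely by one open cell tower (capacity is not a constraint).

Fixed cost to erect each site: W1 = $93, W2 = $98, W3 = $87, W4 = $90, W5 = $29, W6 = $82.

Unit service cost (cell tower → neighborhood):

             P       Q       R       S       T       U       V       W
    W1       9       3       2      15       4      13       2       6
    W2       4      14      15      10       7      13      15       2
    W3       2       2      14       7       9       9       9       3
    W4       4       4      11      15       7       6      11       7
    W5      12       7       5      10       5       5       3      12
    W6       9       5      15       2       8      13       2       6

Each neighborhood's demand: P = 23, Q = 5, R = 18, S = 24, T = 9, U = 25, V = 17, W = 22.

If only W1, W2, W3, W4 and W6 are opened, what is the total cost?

Total cost: 854

Each neighborhood is assigned to its cheapest site among the open ones.
{W1, W2, W3, W4, W6}: P→W3 2·23=46, Q→W3 2·5=10, R→W1 2·18=36, S→W6 2·24=48, T→W1 4·9=36, U→W4 6·25=150, V→W1 2·17=34, W→W2 2·22=44. Service 404; fixed 450; total 854.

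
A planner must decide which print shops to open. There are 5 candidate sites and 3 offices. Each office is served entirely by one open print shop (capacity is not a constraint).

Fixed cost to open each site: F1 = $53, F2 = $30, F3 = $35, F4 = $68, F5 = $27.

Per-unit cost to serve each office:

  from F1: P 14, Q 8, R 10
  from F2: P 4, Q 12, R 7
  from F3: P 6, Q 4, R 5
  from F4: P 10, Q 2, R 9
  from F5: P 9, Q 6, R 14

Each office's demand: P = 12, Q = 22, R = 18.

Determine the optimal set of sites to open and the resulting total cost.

For any fixed open set, each office goes to its cheapest open site; total = fixed + service.
{F3}: P→F3 6·12=72, Q→F3 4·22=88, R→F3 5·18=90. Service 250; fixed 35; total 285.
{F2, F3}: service 226 + fixed 65 = 291
{F3, F4}: service 206 + fixed 103 = 309
{F1, F2, F3, F4, F5}: P→F2 4·12=48, Q→F4 2·22=44, R→F3 5·18=90. Service 182; fixed 213; total 395.
No other subset beats 285.

Open F3 only; minimum total cost 285.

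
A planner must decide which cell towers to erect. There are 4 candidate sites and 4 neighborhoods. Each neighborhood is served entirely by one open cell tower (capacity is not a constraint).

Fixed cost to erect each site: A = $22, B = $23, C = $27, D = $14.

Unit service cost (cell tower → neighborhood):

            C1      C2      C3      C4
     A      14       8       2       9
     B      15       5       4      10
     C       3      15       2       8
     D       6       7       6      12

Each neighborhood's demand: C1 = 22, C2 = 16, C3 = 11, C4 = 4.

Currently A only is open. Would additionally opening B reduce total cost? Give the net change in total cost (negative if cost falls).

Yes — net change −25 (cost falls by 25).

Current service cost with {A}: 494.
Adding B: each neighborhood re-picks its cheapest; new service cost 446, saving 48.
Extra fixed cost: 23. Net change = 23 − 48 = -25.
(Totals: 516 → 491.)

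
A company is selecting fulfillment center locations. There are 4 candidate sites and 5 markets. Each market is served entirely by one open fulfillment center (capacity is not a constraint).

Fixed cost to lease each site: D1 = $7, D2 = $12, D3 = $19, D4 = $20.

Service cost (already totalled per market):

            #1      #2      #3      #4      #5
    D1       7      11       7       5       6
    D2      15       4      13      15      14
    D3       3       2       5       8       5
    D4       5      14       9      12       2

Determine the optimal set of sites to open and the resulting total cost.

For any fixed open set, each market goes to its cheapest open site; total = fixed + service.
{D3}: #1→D3 3, #2→D3 2, #3→D3 5, #4→D3 8, #5→D3 5. Service 23; fixed 19; total 42.
{D1}: service 36 + fixed 7 = 43
{D1, D3}: service 20 + fixed 26 = 46
{D1, D2, D3, D4}: service 17 + fixed 58 = 75
No other subset beats 42.

Open D3 only; minimum total cost 42.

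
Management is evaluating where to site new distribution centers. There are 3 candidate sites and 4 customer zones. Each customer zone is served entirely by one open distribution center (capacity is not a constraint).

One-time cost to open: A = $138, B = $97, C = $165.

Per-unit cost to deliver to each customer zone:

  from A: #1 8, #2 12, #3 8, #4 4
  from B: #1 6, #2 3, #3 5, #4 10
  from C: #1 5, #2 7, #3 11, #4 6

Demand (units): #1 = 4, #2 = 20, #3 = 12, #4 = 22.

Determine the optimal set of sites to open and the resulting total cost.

Open B only; minimum total cost 461.

For any fixed open set, each customer zone goes to its cheapest open site; total = fixed + service.
{B}: #1→B 6·4=24, #2→B 3·20=60, #3→B 5·12=60, #4→B 10·22=220. Service 364; fixed 97; total 461.
{A, B}: service 232 + fixed 235 = 467
{B, C}: service 272 + fixed 262 = 534
{A, B, C}: #1→C 5·4=20, #2→B 3·20=60, #3→B 5·12=60, #4→A 4·22=88. Service 228; fixed 400; total 628.
(All 7 nonempty subsets were checked; B only is lowest.)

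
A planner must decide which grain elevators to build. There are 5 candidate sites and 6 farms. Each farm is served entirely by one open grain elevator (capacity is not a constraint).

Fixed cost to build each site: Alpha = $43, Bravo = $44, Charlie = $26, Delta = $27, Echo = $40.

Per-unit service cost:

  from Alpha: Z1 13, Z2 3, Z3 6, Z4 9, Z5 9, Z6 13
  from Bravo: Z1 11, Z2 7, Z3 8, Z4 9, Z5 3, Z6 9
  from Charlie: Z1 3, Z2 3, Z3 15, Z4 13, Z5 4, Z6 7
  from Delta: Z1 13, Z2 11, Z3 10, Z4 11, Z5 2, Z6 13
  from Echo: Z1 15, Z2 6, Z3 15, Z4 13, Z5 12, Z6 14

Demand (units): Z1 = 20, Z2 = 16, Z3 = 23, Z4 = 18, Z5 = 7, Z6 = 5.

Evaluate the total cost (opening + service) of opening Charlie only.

Each farm is assigned to its cheapest site among the open ones.
{Charlie}: Z1→Charlie 3·20=60, Z2→Charlie 3·16=48, Z3→Charlie 15·23=345, Z4→Charlie 13·18=234, Z5→Charlie 4·7=28, Z6→Charlie 7·5=35. Service 750; fixed 26; total 776.

Total cost: 776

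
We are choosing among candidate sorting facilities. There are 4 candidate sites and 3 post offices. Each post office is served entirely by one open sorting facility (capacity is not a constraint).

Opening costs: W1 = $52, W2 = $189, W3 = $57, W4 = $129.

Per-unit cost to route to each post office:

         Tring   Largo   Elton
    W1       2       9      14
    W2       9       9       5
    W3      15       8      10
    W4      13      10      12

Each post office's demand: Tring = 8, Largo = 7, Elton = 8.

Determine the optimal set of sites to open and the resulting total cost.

For any fixed open set, each post office goes to its cheapest open site; total = fixed + service.
{W1}: Tring→W1 2·8=16, Largo→W1 9·7=63, Elton→W1 14·8=112. Service 191; fixed 52; total 243.
{W1, W3}: Tring→W1 2·8=16, Largo→W3 8·7=56, Elton→W3 10·8=80. Service 152; fixed 109; total 261.
{W3}: service 256 + fixed 57 = 313
{W1, W2, W3, W4}: service 112 + fixed 427 = 539
No other subset beats 243.

Open W1 only; minimum total cost 243.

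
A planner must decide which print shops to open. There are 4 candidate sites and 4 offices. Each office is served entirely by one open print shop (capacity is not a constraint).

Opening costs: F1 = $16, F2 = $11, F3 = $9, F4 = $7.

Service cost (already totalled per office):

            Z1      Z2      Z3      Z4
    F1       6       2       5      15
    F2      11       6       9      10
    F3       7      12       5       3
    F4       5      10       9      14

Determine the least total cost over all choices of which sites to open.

Minimum total cost: 36

For any fixed open set, each office goes to its cheapest open site; total = fixed + service.
{F3}: Z1→F3 7, Z2→F3 12, Z3→F3 5, Z4→F3 3. Service 27; fixed 9; total 36.
{F3, F4}: Z1→F4 5, Z2→F4 10, Z3→F3 5, Z4→F3 3. Service 23; fixed 16; total 39.
{F1, F3}: Z1→F1 6, Z2→F1 2, Z3→F1 5, Z4→F3 3. Service 16; fixed 25; total 41.
{F1, F2, F3, F4}: Z1→F4 5, Z2→F1 2, Z3→F1 5, Z4→F3 3. Service 15; fixed 43; total 58.
No other subset beats 36.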